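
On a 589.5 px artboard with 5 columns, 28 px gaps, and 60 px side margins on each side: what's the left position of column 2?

Subtract both margins: 589.5 − 2·60 = 469.5 px.
469.5 − 4·28 = 357.5; ÷5 gives c = 71.5 px.
Before column 2: the margin + 1 column + 1 gap.
Offset = 60 + 1·(71.5 + 28) = 60 + 99.5 = 159.5 px.

159.5 px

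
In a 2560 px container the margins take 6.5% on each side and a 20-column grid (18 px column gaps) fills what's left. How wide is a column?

94.26 px

Margins: 6.5% × 2560 = 166.4 px each, so content = 2560 − 332.8 = 2227.2 px.
20c + 19·18 = 2227.2 → 20c = 1885.2 → c = 94.26 px.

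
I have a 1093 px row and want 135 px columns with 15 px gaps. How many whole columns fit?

7 columns

k columns need k·135 + (k−1)·15 = k·150 − 15.
k·150 − 15 ≤ 1093 → k ≤ 1108 / 150 ≈ 7.39, so k = 7.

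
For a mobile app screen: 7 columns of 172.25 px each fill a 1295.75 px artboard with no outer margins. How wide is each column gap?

7 columns take 7·172.25 = 1205.75 px; remaining 90 splits into 6 column gaps.
g = 90 / 6 = 15 px.

15 px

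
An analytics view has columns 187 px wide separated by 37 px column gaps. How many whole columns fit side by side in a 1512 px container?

Each extra column adds 187 + 37 = 224 px.
(1512 + 37) / 224 = 6.92, so 6 columns fit.

6 columns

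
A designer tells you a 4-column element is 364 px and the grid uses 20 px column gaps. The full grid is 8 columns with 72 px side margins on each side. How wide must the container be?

4 columns + 3 column gaps: 4c + 3·20 = 364.
4c = 364 − 60 = 304, so c = 76 px.
Total width: 2·72 + 8·76 + 7·20 = 892 px.

892 px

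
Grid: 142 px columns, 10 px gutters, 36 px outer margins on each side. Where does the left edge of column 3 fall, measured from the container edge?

Each column+gutter stride is 152 px; 2 of them past the 36 px margin is 36 + 304 = 340 px.

340 px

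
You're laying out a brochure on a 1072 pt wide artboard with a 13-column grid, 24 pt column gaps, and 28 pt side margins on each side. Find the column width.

56 pt

Inside the margins: 1072 − 56 = 1016 pt.
13 columns + 12 column gaps: 13c + 12·24 = 1016.
13c = 1016 − 288 = 728, so c = 56 pt.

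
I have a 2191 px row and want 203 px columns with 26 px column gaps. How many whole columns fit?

9 columns

k columns need k·203 + (k−1)·26 = k·229 − 26.
k·229 − 26 ≤ 2191 → k ≤ 2217 / 229 ≈ 9.68, so k = 9.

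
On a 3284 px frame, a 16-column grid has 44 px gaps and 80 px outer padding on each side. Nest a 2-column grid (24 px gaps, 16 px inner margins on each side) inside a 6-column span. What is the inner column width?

Subtract both margins: 3284 − 2·80 = 3124 px.
Subtracting 15 gaps of 44 leaves 2464 for 16 columns, so c = 154 px.
Span of 6: 6·154 + 5·44 = 924 + 220 = 1144 px.
Inner content = 1144 − 2·16 = 1112 px.
1112 − 1·24 = 1088; ÷2 gives d = 544 px.

544 px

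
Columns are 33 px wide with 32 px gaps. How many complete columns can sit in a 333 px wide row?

5 columns: 5·33 + 4·32 = 293 px ≤ 333.
6 columns: 358 px > 333. So 5.

5 columns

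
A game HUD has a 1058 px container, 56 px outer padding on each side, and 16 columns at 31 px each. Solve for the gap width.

Inside the margins: 1058 − 112 = 946 px.
Columns use 496 px, leaving 450 px across 15 gaps = 30 px each.

30 px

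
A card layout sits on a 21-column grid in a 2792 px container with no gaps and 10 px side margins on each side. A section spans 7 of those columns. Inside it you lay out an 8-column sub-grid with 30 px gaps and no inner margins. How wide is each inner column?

89.25 px

Inside the margins: 2792 − 20 = 2772 px.
With no gaps, each column is 2772/21 = 132 px.
7-column span = 7·132 = 924 px.
8d + 7·30 = 924 → 8d = 714 → d = 89.25 px.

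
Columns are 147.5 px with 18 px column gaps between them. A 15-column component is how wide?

2464.5 px

15-column span = 15·147.5 + 14·18 = 2464.5 px.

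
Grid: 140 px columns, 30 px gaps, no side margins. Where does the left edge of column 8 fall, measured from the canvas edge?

Each column+gutter stride is 170 px; with no margin, 7 of them is 1190 px.

1190 px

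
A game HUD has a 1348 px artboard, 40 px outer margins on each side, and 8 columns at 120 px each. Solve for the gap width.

44 px

Take off 80 px of margins, leaving 1268 px.
8 columns take 8·120 = 960 px; remaining 308 splits into 7 gaps.
g = 308 / 7 = 44 px.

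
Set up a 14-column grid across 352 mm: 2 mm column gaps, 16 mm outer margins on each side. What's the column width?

21 mm

Content width = 352 − 2·16 = 320 mm.
14 columns + 13 column gaps: 14c + 13·2 = 320.
14c = 320 − 26 = 294, so c = 21 mm.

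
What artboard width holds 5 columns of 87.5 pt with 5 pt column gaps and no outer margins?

457.5 pt

Total width: 5·87.5 + 4·5 = 457.5 pt.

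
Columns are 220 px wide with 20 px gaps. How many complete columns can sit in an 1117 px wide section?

4 columns

k columns need k·220 + (k−1)·20 = k·240 − 20.
k·240 − 20 ≤ 1117 → k ≤ 1137 / 240 ≈ 4.74, so k = 4.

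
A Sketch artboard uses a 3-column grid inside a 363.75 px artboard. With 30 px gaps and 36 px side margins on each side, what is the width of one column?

77.25 px

Content width = 363.75 − 2·36 = 291.75 px.
3c + 2·30 = 291.75 → 3c = 231.75 → c = 77.25 px.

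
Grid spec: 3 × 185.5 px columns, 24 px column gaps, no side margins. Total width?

604.5 px

Total width: 3·185.5 + 2·24 = 604.5 px.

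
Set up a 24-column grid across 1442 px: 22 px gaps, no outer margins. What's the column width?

39 px

24c + 23·22 = 1442 → 24c = 936 → c = 39 px.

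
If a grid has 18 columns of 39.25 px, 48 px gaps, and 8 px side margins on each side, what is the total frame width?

1538.5 px

Frame = 2·8 + 18·39.25 + 17·48 = 16 + 706.5 + 816 = 1538.5 px.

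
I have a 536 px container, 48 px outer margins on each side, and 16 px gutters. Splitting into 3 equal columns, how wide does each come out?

Take off 96 px of margins, leaving 440 px.
Subtracting 2 gutters of 16 leaves 408 for 3 columns, so c = 136 px.

136 px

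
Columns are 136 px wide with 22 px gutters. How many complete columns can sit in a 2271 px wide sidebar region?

Each extra column adds 136 + 22 = 158 px.
(2271 + 22) / 158 = 14.51, so 14 columns fit.

14 columns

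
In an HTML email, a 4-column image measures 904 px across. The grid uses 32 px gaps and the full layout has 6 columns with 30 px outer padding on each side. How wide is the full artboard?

1432 px

Subtracting 3 gaps of 32 leaves 808 for 4 columns, so c = 202 px.
Total width: 2·30 + 6·202 + 5·32 = 1432 px.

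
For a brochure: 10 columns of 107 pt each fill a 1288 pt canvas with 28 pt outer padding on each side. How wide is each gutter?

18 pt

Content width = 1288 − 2·28 = 1232 pt.
Columns use 1070 pt, leaving 162 pt across 9 gutters = 18 pt each.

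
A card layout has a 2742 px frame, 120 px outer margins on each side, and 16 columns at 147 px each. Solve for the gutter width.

10 px

Content width = 2742 − 2·120 = 2502 px.
Columns use 2352 px, leaving 150 px across 15 gutters = 10 px each.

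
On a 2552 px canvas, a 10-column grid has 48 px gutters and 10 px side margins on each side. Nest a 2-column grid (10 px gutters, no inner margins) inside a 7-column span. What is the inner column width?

Take off 20 px of margins, leaving 2532 px.
2532 − 9·48 = 2100; ÷10 gives c = 210 px.
7-column span = 7·210 + 6·48 = 1758 px.
1758 − 1·10 = 1748; ÷2 gives d = 874 px.

874 px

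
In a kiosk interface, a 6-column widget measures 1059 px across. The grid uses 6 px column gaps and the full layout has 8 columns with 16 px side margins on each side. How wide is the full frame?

1059 − 5·6 = 1029; ÷6 gives c = 171.5 px.
Frame = 2·16 + 8·171.5 + 7·6 = 32 + 1372 + 42 = 1446 px.

1446 px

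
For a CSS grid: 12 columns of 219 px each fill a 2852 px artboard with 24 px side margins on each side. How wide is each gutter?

16 px

Inside the margins: 2852 − 48 = 2804 px.
12 columns take 12·219 = 2628 px; remaining 176 splits into 11 gutters.
g = 176 / 11 = 16 px.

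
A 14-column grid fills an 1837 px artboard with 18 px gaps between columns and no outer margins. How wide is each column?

114.5 px

1837 − 13·18 = 1603; ÷14 gives c = 114.5 px.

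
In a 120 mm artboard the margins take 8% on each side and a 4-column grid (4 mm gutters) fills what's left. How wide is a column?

22.2 mm

Each margin = 8% of 120 = 9.6 mm; content = 120 − 2·9.6 = 100.8 mm.
Subtracting 3 gutters of 4 leaves 88.8 for 4 columns, so c = 22.2 mm.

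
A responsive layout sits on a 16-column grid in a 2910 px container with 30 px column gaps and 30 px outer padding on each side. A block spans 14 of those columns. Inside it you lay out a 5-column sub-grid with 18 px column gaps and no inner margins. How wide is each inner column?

483.6 px

Inside the margins: 2910 − 60 = 2850 px.
16 columns + 15 column gaps: 16c + 15·30 = 2850.
16c = 2850 − 450 = 2400, so c = 150 px.
14 columns plus 13 column gaps: 2100 + 390 = 2490 px.
5d + 4·18 = 2490 → 5d = 2418 → d = 483.6 px.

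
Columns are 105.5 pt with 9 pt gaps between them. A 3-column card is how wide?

334.5 pt

Span of 3: 3·105.5 + 2·9 = 316.5 + 18 = 334.5 pt.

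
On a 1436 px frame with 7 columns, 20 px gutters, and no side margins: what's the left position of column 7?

1436 − 6·20 = 1316; ÷7 gives c = 188 px.
Each column+gutter stride is 208 px; with no margin, 6 of them is 1248 px.

1248 px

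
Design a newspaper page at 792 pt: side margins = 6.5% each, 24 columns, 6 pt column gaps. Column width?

792 × (1 − 2·6.5%) = 792 × 87% = 689.04 pt for the columns.
24c + 23·6 = 689.04 → 24c = 551.04 → c = 22.96 pt.

22.96 pt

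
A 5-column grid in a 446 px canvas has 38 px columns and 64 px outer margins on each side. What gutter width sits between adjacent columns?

32 px

Inside the margins: 446 − 128 = 318 px.
Columns use 190 px, leaving 128 px across 4 gutters = 32 px each.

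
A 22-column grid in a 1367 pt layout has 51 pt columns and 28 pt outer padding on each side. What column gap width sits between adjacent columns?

9 pt

Inside the margins: 1367 − 56 = 1311 pt.
22·51 + 21g = 1311 → 21g = 189 → g = 9 pt.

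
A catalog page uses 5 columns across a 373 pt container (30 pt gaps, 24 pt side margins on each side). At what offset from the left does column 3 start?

166 pt

Inside the margins: 373 − 48 = 325 pt.
5c + 4·30 = 325 → 5c = 205 → c = 41 pt.
Before column 3: the margin + 2 columns + 2 gaps.
Offset = 24 + 2·(41 + 30) = 24 + 142 = 166 pt.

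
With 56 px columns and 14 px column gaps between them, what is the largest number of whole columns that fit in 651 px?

9 columns

Each extra column adds 56 + 14 = 70 px.
(651 + 14) / 70 = 9.50, so 9 columns fit.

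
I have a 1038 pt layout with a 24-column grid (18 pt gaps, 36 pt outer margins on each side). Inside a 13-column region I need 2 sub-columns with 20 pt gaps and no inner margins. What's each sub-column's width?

247.5 pt

Inside the margins: 1038 − 72 = 966 pt.
966 − 23·18 = 552; ÷24 gives c = 23 pt.
Span of 13: 13·23 + 12·18 = 299 + 216 = 515 pt.
2 columns + 1 gap: 2d + 1·20 = 515.
2d = 515 − 20 = 495, so d = 247.5 pt.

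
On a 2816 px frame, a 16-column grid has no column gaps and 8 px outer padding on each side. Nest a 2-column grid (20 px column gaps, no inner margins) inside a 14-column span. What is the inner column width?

Subtract both margins: 2816 − 2·8 = 2800 px.
2800 / 16 = 175 px per column.
With no column gaps, 14 columns span 14·175 = 2450 px.
2 columns + 1 column gap: 2d + 1·20 = 2450.
2d = 2450 − 20 = 2430, so d = 1215 px.

1215 px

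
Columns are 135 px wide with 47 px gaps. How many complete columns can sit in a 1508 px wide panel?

8 columns: 8·135 + 7·47 = 1409 px ≤ 1508.
9 columns: 1591 px > 1508. So 8.

8 columns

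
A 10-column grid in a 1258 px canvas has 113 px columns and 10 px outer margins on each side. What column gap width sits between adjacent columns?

Inside the margins: 1258 − 20 = 1238 px.
10·113 + 9g = 1238 → 9g = 108 → g = 12 px.

12 px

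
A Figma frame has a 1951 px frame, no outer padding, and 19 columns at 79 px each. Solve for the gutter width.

25 px

19·79 + 18g = 1951 → 18g = 450 → g = 25 px.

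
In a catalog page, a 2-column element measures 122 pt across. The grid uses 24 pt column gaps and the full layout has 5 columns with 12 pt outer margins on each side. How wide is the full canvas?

2 columns + 1 column gap: 2c + 1·24 = 122.
2c = 122 − 24 = 98, so c = 49 pt.
Total width: 2·12 + 5·49 + 4·24 = 365 pt.

365 pt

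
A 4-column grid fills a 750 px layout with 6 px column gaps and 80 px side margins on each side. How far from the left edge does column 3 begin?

Inside the margins: 750 − 160 = 590 px.
4 columns + 3 column gaps: 4c + 3·6 = 590.
4c = 590 − 18 = 572, so c = 143 px.
Each column+gutter stride is 149 px; 2 of them past the 80 px margin is 80 + 298 = 378 px.

378 px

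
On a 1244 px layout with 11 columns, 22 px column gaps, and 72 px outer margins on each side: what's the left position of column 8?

Inside the margins: 1244 − 144 = 1100 px.
1100 − 10·22 = 880; ÷11 gives c = 80 px.
Each column+gutter stride is 102 px; 7 of them past the 72 px margin is 72 + 714 = 786 px.

786 px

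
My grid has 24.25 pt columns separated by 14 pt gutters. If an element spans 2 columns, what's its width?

62.5 pt

Span of 2: 2·24.25 + 1·14 = 48.5 + 14 = 62.5 pt.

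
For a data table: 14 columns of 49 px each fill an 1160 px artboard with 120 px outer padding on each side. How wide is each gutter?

Content width = 1160 − 2·120 = 920 px.
14 columns take 14·49 = 686 px; remaining 234 splits into 13 gutters.
g = 234 / 13 = 18 px.

18 px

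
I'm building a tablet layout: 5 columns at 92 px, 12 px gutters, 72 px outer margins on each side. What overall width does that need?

Adding margins, columns and gutters: 144 + 460 + 48 = 652 px.

652 px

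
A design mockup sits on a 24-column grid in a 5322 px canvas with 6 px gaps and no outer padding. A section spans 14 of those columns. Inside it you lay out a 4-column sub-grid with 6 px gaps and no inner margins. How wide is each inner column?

771 px

24 columns + 23 gaps: 24c + 23·6 = 5322.
24c = 5322 − 138 = 5184, so c = 216 px.
14-column span = 14·216 + 13·6 = 3102 px.
4 columns + 3 gaps: 4d + 3·6 = 3102.
4d = 3102 − 18 = 3084, so d = 771 px.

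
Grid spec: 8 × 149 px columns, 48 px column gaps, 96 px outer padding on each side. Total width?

1720 px

Adding margins, columns and gutters: 192 + 1192 + 336 = 1720 px.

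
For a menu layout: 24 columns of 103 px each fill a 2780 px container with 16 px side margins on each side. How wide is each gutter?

Subtract both margins: 2780 − 2·16 = 2748 px.
24 columns take 24·103 = 2472 px; remaining 276 splits into 23 gutters.
g = 276 / 23 = 12 px.

12 px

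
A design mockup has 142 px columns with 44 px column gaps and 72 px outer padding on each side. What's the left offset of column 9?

Column 9 starts at margin + 8·(column + gutter) = 72 + 8·186 = 1560 px.

1560 px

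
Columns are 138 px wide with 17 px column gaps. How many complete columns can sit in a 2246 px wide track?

Each extra column adds 138 + 17 = 155 px.
(2246 + 17) / 155 = 14.60, so 14 columns fit.

14 columns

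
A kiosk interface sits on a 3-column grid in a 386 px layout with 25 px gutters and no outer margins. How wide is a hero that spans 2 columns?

249 px

Subtracting 2 gutters of 25 leaves 336 for 3 columns, so c = 112 px.
2-column span = 2·112 + 1·25 = 249 px.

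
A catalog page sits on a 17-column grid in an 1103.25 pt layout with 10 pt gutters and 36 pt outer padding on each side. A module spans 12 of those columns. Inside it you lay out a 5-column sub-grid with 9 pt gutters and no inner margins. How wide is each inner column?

137.8 pt

Inside the margins: 1103.25 − 72 = 1031.25 pt.
Subtracting 16 gutters of 10 leaves 871.25 for 17 columns, so c = 51.25 pt.
Span of 12: 12·51.25 + 11·10 = 615 + 110 = 725 pt.
5 columns + 4 gutters: 5d + 4·9 = 725.
5d = 725 − 36 = 689, so d = 137.8 pt.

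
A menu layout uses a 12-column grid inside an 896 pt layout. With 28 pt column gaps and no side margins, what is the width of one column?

Subtracting 11 column gaps of 28 leaves 588 for 12 columns, so c = 49 pt.

49 pt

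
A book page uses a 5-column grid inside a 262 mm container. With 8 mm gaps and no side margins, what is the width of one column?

46 mm

Subtracting 4 gaps of 8 leaves 230 for 5 columns, so c = 46 mm.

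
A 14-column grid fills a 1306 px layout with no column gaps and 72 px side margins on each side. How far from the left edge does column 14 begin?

Inside the margins: 1306 − 144 = 1162 px.
1162 / 14 = 83 px per column.
Before column 14: the margin + 13 columns + 13 column gaps.
Offset = 72 + 13·(83 + 0) = 72 + 1079 = 1151 px.

1151 px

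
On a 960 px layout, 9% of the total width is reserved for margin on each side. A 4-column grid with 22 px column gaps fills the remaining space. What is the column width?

Each margin = 9% of 960 = 86.4 px; content = 960 − 2·86.4 = 787.2 px.
4 columns + 3 column gaps: 4c + 3·22 = 787.2.
4c = 787.2 − 66 = 721.2, so c = 180.3 px.

180.3 px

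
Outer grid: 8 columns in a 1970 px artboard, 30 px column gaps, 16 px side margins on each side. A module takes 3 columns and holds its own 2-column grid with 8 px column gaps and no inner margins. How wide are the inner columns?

350 px

Take off 32 px of margins, leaving 1938 px.
1938 − 7·30 = 1728; ÷8 gives c = 216 px.
Span of 3: 3·216 + 2·30 = 648 + 60 = 708 px.
708 − 1·8 = 700; ÷2 gives d = 350 px.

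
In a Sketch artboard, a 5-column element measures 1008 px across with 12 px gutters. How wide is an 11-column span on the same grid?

2232 px

5 columns + 4 gutters: 5c + 4·12 = 1008.
5c = 1008 − 48 = 960, so c = 192 px.
Span of 11: 11·192 + 10·12 = 2112 + 120 = 2232 px.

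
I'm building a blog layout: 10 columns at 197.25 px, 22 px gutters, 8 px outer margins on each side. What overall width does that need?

Total width: 2·8 + 10·197.25 + 9·22 = 2186.5 px.

2186.5 px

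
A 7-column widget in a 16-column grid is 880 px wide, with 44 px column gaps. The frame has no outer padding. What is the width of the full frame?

7c + 6·44 = 880 → 7c = 616 → c = 88 px.
Total width: 16·88 + 15·44 = 2068 px.

2068 px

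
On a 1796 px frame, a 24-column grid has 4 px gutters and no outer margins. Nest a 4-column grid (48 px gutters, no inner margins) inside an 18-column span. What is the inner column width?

300.5 px

24 columns + 23 gutters: 24c + 23·4 = 1796.
24c = 1796 − 92 = 1704, so c = 71 px.
18 columns plus 17 gutters: 1278 + 68 = 1346 px.
Subtracting 3 gutters of 48 leaves 1202 for 4 columns, so d = 300.5 px.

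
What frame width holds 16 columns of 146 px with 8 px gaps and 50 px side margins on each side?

2556 px

Adding margins, columns and gutters: 100 + 2336 + 120 = 2556 px.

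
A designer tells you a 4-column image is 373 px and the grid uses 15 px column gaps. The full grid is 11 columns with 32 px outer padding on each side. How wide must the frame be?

Subtracting 3 column gaps of 15 leaves 328 for 4 columns, so c = 82 px.
Total width: 2·32 + 11·82 + 10·15 = 1116 px.

1116 px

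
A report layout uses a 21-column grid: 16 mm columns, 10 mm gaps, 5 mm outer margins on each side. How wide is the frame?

546 mm

Frame = 2·5 + 21·16 + 20·10 = 10 + 336 + 200 = 546 mm.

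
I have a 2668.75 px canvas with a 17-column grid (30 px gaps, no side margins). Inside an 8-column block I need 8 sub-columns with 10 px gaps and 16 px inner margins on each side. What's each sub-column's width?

17 columns + 16 gaps: 17c + 16·30 = 2668.75.
17c = 2668.75 − 480 = 2188.75, so c = 128.75 px.
8-column span = 8·128.75 + 7·30 = 1240 px.
Inner content = 1240 − 2·16 = 1208 px.
8 columns + 7 gaps: 8d + 7·10 = 1208.
8d = 1208 − 70 = 1138, so d = 142.25 px.

142.25 px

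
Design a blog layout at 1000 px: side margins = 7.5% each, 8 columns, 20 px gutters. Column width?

88.75 px

1000 × (1 − 2·7.5%) = 1000 × 85% = 850 px for the columns.
8 columns + 7 gutters: 8c + 7·20 = 850.
8c = 850 − 140 = 710, so c = 88.75 px.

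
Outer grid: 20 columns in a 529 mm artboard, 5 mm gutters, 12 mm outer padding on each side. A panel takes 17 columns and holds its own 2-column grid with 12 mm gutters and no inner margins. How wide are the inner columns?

Outer content = 529 − 2·12 = 505 mm.
505 − 19·5 = 410; ÷20 gives c = 20.5 mm.
Span of 17: 17·20.5 + 16·5 = 348.5 + 80 = 428.5 mm.
428.5 − 1·12 = 416.5; ÷2 gives d = 208.25 mm.

208.25 mm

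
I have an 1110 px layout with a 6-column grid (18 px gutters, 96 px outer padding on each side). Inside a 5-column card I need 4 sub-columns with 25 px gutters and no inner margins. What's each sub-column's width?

Subtract both margins: 1110 − 2·96 = 918 px.
918 − 5·18 = 828; ÷6 gives c = 138 px.
5 columns plus 4 gutters: 690 + 72 = 762 px.
4 columns + 3 gutters: 4d + 3·25 = 762.
4d = 762 − 75 = 687, so d = 171.75 px.

171.75 px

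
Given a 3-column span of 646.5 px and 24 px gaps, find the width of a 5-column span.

1093.5 px

646.5 − 2·24 = 598.5; ÷3 gives c = 199.5 px.
5-column span = 5·199.5 + 4·24 = 1093.5 px.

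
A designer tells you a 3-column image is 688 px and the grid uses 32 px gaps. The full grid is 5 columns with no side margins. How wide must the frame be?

Subtracting 2 gaps of 32 leaves 624 for 3 columns, so c = 208 px.
Total width: 5·208 + 4·32 = 1168 px.

1168 px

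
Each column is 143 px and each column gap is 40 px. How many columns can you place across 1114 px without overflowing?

6 columns

Each extra column adds 143 + 40 = 183 px.
(1114 + 40) / 183 = 6.31, so 6 columns fit.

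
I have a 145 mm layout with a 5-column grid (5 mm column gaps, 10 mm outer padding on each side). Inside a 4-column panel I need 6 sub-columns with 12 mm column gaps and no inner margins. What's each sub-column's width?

Subtract both margins: 145 − 2·10 = 125 mm.
5 columns + 4 column gaps: 5c + 4·5 = 125.
5c = 125 − 20 = 105, so c = 21 mm.
Span of 4: 4·21 + 3·5 = 84 + 15 = 99 mm.
99 − 5·12 = 39; ÷6 gives d = 6.5 mm.

6.5 mm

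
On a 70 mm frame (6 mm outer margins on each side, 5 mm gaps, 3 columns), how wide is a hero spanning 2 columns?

37 mm

Content width = 70 − 2·6 = 58 mm.
3c + 2·5 = 58 → 3c = 48 → c = 16 mm.
2 columns plus 1 gap: 32 + 5 = 37 mm.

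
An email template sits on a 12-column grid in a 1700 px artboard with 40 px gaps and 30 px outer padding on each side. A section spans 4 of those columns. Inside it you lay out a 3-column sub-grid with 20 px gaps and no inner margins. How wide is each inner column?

Inside the margins: 1700 − 60 = 1640 px.
12 columns + 11 gaps: 12c + 11·40 = 1640.
12c = 1640 − 440 = 1200, so c = 100 px.
4-column span = 4·100 + 3·40 = 520 px.
3d + 2·20 = 520 → 3d = 480 → d = 160 px.

160 px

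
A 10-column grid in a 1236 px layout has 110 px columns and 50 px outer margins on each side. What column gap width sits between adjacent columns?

4 px

Subtract both margins: 1236 − 2·50 = 1136 px.
10 columns take 10·110 = 1100 px; remaining 36 splits into 9 column gaps.
g = 36 / 9 = 4 px.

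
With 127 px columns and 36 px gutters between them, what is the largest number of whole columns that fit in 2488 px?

15 columns

15 columns: 15·127 + 14·36 = 2409 px ≤ 2488.
16 columns: 2572 px > 2488. So 15.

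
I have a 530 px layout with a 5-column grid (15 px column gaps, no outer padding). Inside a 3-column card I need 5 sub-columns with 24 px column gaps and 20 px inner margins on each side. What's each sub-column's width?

35.2 px

530 − 4·15 = 470; ÷5 gives c = 94 px.
3-column span = 3·94 + 2·15 = 312 px.
Inner content = 312 − 2·20 = 272 px.
5 columns + 4 column gaps: 5d + 4·24 = 272.
5d = 272 − 96 = 176, so d = 35.2 px.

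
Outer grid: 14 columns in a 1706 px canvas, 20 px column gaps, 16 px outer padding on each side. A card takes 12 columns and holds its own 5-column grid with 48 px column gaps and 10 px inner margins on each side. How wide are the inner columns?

Inside the margins: 1706 − 32 = 1674 px.
14c + 13·20 = 1674 → 14c = 1414 → c = 101 px.
12 columns plus 11 column gaps: 1212 + 220 = 1432 px.
Inner content = 1432 − 2·10 = 1412 px.
Subtracting 4 column gaps of 48 leaves 1220 for 5 columns, so d = 244 px.

244 px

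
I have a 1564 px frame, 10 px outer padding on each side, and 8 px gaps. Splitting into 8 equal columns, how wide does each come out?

Take off 20 px of margins, leaving 1544 px.
Subtracting 7 gaps of 8 leaves 1488 for 8 columns, so c = 186 px.

186 px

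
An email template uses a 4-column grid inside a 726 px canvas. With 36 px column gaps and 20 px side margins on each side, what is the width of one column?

144.5 px

Content width = 726 − 2·20 = 686 px.
4 columns + 3 column gaps: 4c + 3·36 = 686.
4c = 686 − 108 = 578, so c = 144.5 px.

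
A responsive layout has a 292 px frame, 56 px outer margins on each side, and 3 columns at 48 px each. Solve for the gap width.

Subtract both margins: 292 − 2·56 = 180 px.
3·48 + 2g = 180 → 2g = 36 → g = 18 px.

18 px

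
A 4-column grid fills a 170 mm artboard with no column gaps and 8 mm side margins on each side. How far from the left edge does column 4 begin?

123.5 mm

Content = 170 − 2·8 = 154 mm.
4c = 154 → c = 38.5 mm.
Each column+gutter stride is 38.5 mm; 3 of them past the 8 mm margin is 8 + 115.5 = 123.5 mm.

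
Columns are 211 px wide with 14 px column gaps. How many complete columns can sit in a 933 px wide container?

4 columns

4 columns: 4·211 + 3·14 = 886 px ≤ 933.
5 columns: 1111 px > 933. So 4.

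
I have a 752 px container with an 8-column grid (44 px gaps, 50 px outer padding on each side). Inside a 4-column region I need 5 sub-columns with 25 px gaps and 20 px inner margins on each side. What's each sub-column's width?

Subtract both margins: 752 − 2·50 = 652 px.
Subtracting 7 gaps of 44 leaves 344 for 8 columns, so c = 43 px.
Span of 4: 4·43 + 3·44 = 172 + 132 = 304 px.
Inner content = 304 − 2·20 = 264 px.
5 columns + 4 gaps: 5d + 4·25 = 264.
5d = 264 − 100 = 164, so d = 32.8 px.

32.8 px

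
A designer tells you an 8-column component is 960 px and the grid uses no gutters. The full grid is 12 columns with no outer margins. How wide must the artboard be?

1440 px

960 / 8 = 120 px per column.
Artboard = 12·120 = 1440 = 1440 px.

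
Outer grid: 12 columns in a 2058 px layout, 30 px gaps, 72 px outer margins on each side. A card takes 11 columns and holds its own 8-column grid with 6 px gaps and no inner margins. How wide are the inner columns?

Outer content = 2058 − 2·72 = 1914 px.
1914 − 11·30 = 1584; ÷12 gives c = 132 px.
11 columns plus 10 gaps: 1452 + 300 = 1752 px.
8 columns + 7 gaps: 8d + 7·6 = 1752.
8d = 1752 − 42 = 1710, so d = 213.75 px.

213.75 px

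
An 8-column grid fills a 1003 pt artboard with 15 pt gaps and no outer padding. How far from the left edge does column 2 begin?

8 columns + 7 gaps: 8c + 7·15 = 1003.
8c = 1003 − 105 = 898, so c = 112.25 pt.
Each column+gutter stride is 127.25 pt; with no margin, 1 of them is 127.25 pt.

127.25 pt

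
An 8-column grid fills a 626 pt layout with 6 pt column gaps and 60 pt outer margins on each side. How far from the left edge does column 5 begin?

Take off 120 pt of margins, leaving 506 pt.
506 − 7·6 = 464; ÷8 gives c = 58 pt.
Each column+gutter stride is 64 pt; 4 of them past the 60 pt margin is 60 + 256 = 316 pt.

316 pt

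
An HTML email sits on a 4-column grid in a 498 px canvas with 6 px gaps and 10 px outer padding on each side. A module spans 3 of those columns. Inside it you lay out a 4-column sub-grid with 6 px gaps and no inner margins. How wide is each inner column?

84.75 px

Subtract both margins: 498 − 2·10 = 478 px.
478 − 3·6 = 460; ÷4 gives c = 115 px.
3-column span = 3·115 + 2·6 = 357 px.
4 columns + 3 gaps: 4d + 3·6 = 357.
4d = 357 − 18 = 339, so d = 84.75 px.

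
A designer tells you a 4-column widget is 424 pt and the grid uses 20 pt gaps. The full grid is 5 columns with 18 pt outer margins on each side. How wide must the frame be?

571 pt

Subtracting 3 gaps of 20 leaves 364 for 4 columns, so c = 91 pt.
Adding margins, columns and gutters: 36 + 455 + 80 = 571 pt.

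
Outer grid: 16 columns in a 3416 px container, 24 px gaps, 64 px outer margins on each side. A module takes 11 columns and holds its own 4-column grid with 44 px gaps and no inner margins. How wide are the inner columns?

Take off 128 px of margins, leaving 3288 px.
Subtracting 15 gaps of 24 leaves 2928 for 16 columns, so c = 183 px.
Span of 11: 11·183 + 10·24 = 2013 + 240 = 2253 px.
4d + 3·44 = 2253 → 4d = 2121 → d = 530.25 px.

530.25 px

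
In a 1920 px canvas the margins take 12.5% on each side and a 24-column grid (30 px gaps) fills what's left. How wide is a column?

Margins: 12.5% × 1920 = 240 px each, so content = 1920 − 480 = 1440 px.
24c + 23·30 = 1440 → 24c = 750 → c = 31.25 px.

31.25 px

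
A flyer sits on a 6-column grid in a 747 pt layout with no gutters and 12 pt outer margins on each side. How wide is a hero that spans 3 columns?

361.5 pt

Take off 24 pt of margins, leaving 723 pt.
6c = 723 → c = 120.5 pt.
3-column span = 3·120.5 = 361.5 pt.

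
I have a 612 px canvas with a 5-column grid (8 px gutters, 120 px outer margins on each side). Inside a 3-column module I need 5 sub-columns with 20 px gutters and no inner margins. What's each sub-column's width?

Inside the margins: 612 − 240 = 372 px.
Subtracting 4 gutters of 8 leaves 340 for 5 columns, so c = 68 px.
Span of 3: 3·68 + 2·8 = 204 + 16 = 220 px.
5 columns + 4 gutters: 5d + 4·20 = 220.
5d = 220 − 80 = 140, so d = 28 px.

28 px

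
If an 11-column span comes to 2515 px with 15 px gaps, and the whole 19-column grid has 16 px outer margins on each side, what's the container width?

11c + 10·15 = 2515 → 11c = 2365 → c = 215 px.
Adding margins, columns and gutters: 32 + 4085 + 270 = 4387 px.

4387 px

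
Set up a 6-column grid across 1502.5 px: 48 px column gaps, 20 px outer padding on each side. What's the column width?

Inside the margins: 1502.5 − 40 = 1462.5 px.
Subtracting 5 column gaps of 48 leaves 1222.5 for 6 columns, so c = 203.75 px.

203.75 px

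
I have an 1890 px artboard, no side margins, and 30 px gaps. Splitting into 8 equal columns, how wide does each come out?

8 columns + 7 gaps: 8c + 7·30 = 1890.
8c = 1890 − 210 = 1680, so c = 210 px.

210 px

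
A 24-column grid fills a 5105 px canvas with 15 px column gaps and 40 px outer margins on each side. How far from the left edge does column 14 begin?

2770 px

Subtract both margins: 5105 − 2·40 = 5025 px.
Subtracting 23 column gaps of 15 leaves 4680 for 24 columns, so c = 195 px.
Before column 14: the margin + 13 columns + 13 column gaps.
Offset = 40 + 13·(195 + 15) = 40 + 2730 = 2770 px.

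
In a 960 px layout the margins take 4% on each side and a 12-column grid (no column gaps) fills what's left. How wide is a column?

960 × (1 − 2·4%) = 960 × 92% = 883.2 px for the columns.
With no column gaps, each column is 883.2/12 = 73.6 px.

73.6 px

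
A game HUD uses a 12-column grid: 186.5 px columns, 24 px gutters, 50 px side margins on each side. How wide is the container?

Total width: 2·50 + 12·186.5 + 11·24 = 2602 px.

2602 px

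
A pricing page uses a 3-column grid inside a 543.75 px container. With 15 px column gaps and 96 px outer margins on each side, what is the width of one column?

Content width = 543.75 − 2·96 = 351.75 px.
351.75 − 2·15 = 321.75; ÷3 gives c = 107.25 px.

107.25 px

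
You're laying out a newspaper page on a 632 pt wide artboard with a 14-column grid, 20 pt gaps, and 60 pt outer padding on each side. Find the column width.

18 pt

Take off 120 pt of margins, leaving 512 pt.
512 − 13·20 = 252; ÷14 gives c = 18 pt.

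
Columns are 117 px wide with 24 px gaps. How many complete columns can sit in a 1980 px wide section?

k columns need k·117 + (k−1)·24 = k·141 − 24.
k·141 − 24 ≤ 1980 → k ≤ 2004 / 141 ≈ 14.21, so k = 14.

14 columns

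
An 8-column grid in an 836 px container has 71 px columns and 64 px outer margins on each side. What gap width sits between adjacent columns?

Content width = 836 − 2·64 = 708 px.
8 columns take 8·71 = 568 px; remaining 140 splits into 7 gaps.
g = 140 / 7 = 20 px.

20 px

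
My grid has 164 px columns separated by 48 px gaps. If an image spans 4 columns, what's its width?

800 px

Span of 4: 4·164 + 3·48 = 656 + 144 = 800 px.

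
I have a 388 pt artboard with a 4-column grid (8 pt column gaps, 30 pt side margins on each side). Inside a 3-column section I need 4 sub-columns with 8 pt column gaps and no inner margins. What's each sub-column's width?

55 pt

Inside the margins: 388 − 60 = 328 pt.
4c + 3·8 = 328 → 4c = 304 → c = 76 pt.
Span of 3: 3·76 + 2·8 = 228 + 16 = 244 pt.
244 − 3·8 = 220; ÷4 gives d = 55 pt.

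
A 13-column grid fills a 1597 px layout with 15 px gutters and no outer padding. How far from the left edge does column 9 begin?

13c + 12·15 = 1597 → 13c = 1417 → c = 109 px.
Each column+gutter stride is 124 px; with no margin, 8 of them is 992 px.

992 px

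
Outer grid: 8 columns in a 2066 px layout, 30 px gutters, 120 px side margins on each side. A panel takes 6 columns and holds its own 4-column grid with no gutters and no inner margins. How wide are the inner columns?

340.5 px

Take off 240 px of margins, leaving 1826 px.
1826 − 7·30 = 1616; ÷8 gives c = 202 px.
6 columns plus 5 gutters: 1212 + 150 = 1362 px.
With no gutters, each column is 1362/4 = 340.5 px.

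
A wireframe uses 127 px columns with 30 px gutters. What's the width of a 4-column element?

4 columns plus 3 gutters: 508 + 90 = 598 px.

598 px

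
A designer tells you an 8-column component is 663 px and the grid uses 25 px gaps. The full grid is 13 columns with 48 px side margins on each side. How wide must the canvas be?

663 − 7·25 = 488; ÷8 gives c = 61 px.
Total width: 2·48 + 13·61 + 12·25 = 1189 px.

1189 px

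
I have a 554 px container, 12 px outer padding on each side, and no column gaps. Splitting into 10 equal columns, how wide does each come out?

53 px

Subtract both margins: 554 − 2·12 = 530 px.
10c = 530 → c = 53 px.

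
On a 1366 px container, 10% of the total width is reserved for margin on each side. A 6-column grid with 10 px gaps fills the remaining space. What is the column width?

173.8 px

Margins: 10% × 1366 = 136.6 px each, so content = 1366 − 273.2 = 1092.8 px.
1092.8 − 5·10 = 1042.8; ÷6 gives c = 173.8 px.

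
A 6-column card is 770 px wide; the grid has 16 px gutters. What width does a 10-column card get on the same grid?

6c + 5·16 = 770 → 6c = 690 → c = 115 px.
10-column span = 10·115 + 9·16 = 1294 px.

1294 px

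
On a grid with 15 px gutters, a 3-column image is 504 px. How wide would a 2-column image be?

331 px

504 − 2·15 = 474; ÷3 gives c = 158 px.
2-column span = 2·158 + 1·15 = 331 px.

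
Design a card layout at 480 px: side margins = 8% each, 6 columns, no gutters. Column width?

480 × (1 − 2·8%) = 480 × 84% = 403.2 px for the columns.
With no gutters, each column is 403.2/6 = 67.2 px.

67.2 px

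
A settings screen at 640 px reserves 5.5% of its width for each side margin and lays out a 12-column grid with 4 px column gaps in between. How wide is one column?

43.8 px

Each margin = 5.5% of 640 = 35.2 px; content = 640 − 2·35.2 = 569.6 px.
569.6 − 11·4 = 525.6; ÷12 gives c = 43.8 px.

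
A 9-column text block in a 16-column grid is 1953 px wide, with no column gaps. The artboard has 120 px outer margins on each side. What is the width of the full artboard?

With no column gaps, each column is 1953/9 = 217 px.
Artboard = 2·120 + 16·217 = 240 + 3472 = 3712 px.

3712 px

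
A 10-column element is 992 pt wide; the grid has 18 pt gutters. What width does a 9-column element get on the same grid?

10c + 9·18 = 992 → 10c = 830 → c = 83 pt.
9-column span = 9·83 + 8·18 = 891 pt.

891 pt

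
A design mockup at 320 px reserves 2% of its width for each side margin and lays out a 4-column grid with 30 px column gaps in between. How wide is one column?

Margins: 2% × 320 = 6.4 px each, so content = 320 − 12.8 = 307.2 px.
Subtracting 3 column gaps of 30 leaves 217.2 for 4 columns, so c = 54.3 px.

54.3 px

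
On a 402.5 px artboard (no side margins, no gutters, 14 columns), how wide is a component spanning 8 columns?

230 px

14c = 402.5 → c = 28.75 px.
With no gutters, 8 columns span 8·28.75 = 230 px.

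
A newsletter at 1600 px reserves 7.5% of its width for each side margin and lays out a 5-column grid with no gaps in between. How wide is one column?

1600 × (1 − 2·7.5%) = 1600 × 85% = 1360 px for the columns.
5c = 1360 → c = 272 px.

272 px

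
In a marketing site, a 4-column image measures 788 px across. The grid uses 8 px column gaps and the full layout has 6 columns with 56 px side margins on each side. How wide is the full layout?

Subtracting 3 column gaps of 8 leaves 764 for 4 columns, so c = 191 px.
Adding margins, columns and gutters: 112 + 1146 + 40 = 1298 px.

1298 px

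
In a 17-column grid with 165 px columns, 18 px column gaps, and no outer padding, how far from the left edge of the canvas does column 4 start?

549 px

Each column+gutter stride is 183 px; with no margin, 3 of them is 549 px.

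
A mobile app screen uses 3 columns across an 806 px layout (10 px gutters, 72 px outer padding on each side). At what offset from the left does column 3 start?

Take off 144 px of margins, leaving 662 px.
3 columns + 2 gutters: 3c + 2·10 = 662.
3c = 662 − 20 = 642, so c = 214 px.
Each column+gutter stride is 224 px; 2 of them past the 72 px margin is 72 + 448 = 520 px.

520 px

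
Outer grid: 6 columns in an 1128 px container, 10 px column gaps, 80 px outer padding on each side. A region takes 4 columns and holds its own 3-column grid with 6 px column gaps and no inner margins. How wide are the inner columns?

Take off 160 px of margins, leaving 968 px.
6 columns + 5 column gaps: 6c + 5·10 = 968.
6c = 968 − 50 = 918, so c = 153 px.
4 columns plus 3 column gaps: 612 + 30 = 642 px.
642 − 2·6 = 630; ÷3 gives d = 210 px.

210 px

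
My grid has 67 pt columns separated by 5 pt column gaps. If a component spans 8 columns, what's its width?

571 pt

8 columns plus 7 column gaps: 536 + 35 = 571 pt.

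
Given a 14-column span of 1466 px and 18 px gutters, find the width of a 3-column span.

14c + 13·18 = 1466 → 14c = 1232 → c = 88 px.
3-column span = 3·88 + 2·18 = 300 px.

300 px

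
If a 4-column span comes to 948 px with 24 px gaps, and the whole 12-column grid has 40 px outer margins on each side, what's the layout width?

4c + 3·24 = 948 → 4c = 876 → c = 219 px.
Adding margins, columns and gutters: 80 + 2628 + 264 = 2972 px.

2972 px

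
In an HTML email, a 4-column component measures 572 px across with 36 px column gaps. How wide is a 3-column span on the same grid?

Subtracting 3 column gaps of 36 leaves 464 for 4 columns, so c = 116 px.
3-column span = 3·116 + 2·36 = 420 px.

420 px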